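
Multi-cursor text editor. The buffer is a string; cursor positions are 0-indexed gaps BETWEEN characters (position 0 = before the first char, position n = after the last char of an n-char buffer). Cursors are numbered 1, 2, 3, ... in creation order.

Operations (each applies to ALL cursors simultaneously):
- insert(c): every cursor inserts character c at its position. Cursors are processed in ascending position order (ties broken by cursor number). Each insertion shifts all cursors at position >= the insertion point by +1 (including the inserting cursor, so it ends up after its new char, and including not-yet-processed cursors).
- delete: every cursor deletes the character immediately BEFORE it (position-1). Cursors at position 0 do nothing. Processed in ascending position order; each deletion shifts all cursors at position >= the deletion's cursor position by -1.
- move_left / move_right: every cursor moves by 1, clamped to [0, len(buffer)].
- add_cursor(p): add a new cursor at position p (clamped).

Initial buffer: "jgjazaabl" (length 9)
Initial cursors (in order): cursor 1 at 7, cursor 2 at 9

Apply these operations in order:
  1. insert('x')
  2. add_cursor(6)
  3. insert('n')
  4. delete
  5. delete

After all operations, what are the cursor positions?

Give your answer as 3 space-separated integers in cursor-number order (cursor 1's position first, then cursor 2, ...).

After op 1 (insert('x')): buffer="jgjazaaxblx" (len 11), cursors c1@8 c2@11, authorship .......1..2
After op 2 (add_cursor(6)): buffer="jgjazaaxblx" (len 11), cursors c3@6 c1@8 c2@11, authorship .......1..2
After op 3 (insert('n')): buffer="jgjazanaxnblxn" (len 14), cursors c3@7 c1@10 c2@14, authorship ......3.11..22
After op 4 (delete): buffer="jgjazaaxblx" (len 11), cursors c3@6 c1@8 c2@11, authorship .......1..2
After op 5 (delete): buffer="jgjazabl" (len 8), cursors c3@5 c1@6 c2@8, authorship ........

Answer: 6 8 5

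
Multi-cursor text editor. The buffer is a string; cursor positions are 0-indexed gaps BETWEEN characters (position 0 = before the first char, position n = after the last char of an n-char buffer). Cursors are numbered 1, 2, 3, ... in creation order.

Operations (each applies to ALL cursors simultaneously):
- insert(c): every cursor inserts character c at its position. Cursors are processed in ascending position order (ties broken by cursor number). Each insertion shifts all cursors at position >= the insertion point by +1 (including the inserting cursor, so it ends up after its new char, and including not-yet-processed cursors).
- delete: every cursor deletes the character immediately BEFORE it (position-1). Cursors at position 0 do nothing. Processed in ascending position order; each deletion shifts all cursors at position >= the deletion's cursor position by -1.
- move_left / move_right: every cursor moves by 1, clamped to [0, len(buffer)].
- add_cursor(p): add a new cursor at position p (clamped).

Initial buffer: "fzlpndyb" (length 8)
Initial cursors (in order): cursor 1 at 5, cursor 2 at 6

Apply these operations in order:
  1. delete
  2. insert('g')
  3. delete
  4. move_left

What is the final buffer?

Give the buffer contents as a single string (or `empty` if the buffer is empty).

Answer: fzlpyb

Derivation:
After op 1 (delete): buffer="fzlpyb" (len 6), cursors c1@4 c2@4, authorship ......
After op 2 (insert('g')): buffer="fzlpggyb" (len 8), cursors c1@6 c2@6, authorship ....12..
After op 3 (delete): buffer="fzlpyb" (len 6), cursors c1@4 c2@4, authorship ......
After op 4 (move_left): buffer="fzlpyb" (len 6), cursors c1@3 c2@3, authorship ......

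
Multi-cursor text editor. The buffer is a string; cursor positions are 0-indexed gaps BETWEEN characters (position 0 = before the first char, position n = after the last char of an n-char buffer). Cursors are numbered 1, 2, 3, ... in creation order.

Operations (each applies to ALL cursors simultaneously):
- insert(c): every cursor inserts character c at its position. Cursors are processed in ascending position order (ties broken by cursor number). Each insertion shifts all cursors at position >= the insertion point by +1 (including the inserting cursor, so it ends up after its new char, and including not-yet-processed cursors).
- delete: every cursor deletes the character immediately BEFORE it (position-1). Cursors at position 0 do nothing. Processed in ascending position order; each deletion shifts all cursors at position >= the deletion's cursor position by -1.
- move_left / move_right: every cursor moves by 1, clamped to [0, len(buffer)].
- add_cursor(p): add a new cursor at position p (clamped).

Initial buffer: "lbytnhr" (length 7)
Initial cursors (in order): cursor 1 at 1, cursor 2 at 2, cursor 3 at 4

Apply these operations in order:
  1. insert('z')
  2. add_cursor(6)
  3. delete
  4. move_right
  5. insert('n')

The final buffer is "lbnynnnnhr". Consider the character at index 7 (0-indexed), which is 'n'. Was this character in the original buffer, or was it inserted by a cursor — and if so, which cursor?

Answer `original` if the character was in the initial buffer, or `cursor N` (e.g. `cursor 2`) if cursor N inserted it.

Answer: cursor 4

Derivation:
After op 1 (insert('z')): buffer="lzbzytznhr" (len 10), cursors c1@2 c2@4 c3@7, authorship .1.2..3...
After op 2 (add_cursor(6)): buffer="lzbzytznhr" (len 10), cursors c1@2 c2@4 c4@6 c3@7, authorship .1.2..3...
After op 3 (delete): buffer="lbynhr" (len 6), cursors c1@1 c2@2 c3@3 c4@3, authorship ......
After op 4 (move_right): buffer="lbynhr" (len 6), cursors c1@2 c2@3 c3@4 c4@4, authorship ......
After op 5 (insert('n')): buffer="lbnynnnnhr" (len 10), cursors c1@3 c2@5 c3@8 c4@8, authorship ..1.2.34..
Authorship (.=original, N=cursor N): . . 1 . 2 . 3 4 . .
Index 7: author = 4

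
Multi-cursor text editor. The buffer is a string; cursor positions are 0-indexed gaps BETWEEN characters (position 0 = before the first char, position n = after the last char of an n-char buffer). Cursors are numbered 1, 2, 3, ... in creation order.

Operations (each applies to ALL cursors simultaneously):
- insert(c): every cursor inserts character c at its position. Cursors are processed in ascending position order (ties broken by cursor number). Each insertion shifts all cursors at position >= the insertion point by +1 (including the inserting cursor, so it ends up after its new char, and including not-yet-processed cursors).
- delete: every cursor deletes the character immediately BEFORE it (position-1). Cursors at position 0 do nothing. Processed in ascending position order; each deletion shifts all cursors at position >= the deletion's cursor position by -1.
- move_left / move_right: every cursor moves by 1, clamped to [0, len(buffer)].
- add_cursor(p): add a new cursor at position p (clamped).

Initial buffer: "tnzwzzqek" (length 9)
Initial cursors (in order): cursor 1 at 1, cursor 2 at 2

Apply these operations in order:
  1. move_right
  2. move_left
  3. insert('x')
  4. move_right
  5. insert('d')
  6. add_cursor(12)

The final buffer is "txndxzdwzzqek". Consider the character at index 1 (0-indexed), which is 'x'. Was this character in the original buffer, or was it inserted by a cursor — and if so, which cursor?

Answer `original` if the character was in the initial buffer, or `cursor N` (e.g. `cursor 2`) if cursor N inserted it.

After op 1 (move_right): buffer="tnzwzzqek" (len 9), cursors c1@2 c2@3, authorship .........
After op 2 (move_left): buffer="tnzwzzqek" (len 9), cursors c1@1 c2@2, authorship .........
After op 3 (insert('x')): buffer="txnxzwzzqek" (len 11), cursors c1@2 c2@4, authorship .1.2.......
After op 4 (move_right): buffer="txnxzwzzqek" (len 11), cursors c1@3 c2@5, authorship .1.2.......
After op 5 (insert('d')): buffer="txndxzdwzzqek" (len 13), cursors c1@4 c2@7, authorship .1.12.2......
After op 6 (add_cursor(12)): buffer="txndxzdwzzqek" (len 13), cursors c1@4 c2@7 c3@12, authorship .1.12.2......
Authorship (.=original, N=cursor N): . 1 . 1 2 . 2 . . . . . .
Index 1: author = 1

Answer: cursor 1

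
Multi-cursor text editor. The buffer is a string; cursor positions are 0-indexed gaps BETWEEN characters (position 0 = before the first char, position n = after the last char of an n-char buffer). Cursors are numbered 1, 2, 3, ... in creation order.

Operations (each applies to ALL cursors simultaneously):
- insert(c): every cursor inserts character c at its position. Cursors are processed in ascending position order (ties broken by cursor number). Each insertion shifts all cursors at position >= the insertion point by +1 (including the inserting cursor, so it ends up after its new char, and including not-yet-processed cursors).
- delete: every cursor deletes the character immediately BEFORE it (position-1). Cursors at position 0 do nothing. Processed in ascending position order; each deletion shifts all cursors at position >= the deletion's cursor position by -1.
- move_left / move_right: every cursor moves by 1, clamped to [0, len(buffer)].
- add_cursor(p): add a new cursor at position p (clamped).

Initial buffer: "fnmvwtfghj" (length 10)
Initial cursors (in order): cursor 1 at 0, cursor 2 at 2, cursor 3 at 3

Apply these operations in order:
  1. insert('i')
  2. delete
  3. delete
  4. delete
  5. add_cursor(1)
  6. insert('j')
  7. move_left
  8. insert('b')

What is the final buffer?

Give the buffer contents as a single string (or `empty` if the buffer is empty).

After op 1 (insert('i')): buffer="ifnimivwtfghj" (len 13), cursors c1@1 c2@4 c3@6, authorship 1..2.3.......
After op 2 (delete): buffer="fnmvwtfghj" (len 10), cursors c1@0 c2@2 c3@3, authorship ..........
After op 3 (delete): buffer="fvwtfghj" (len 8), cursors c1@0 c2@1 c3@1, authorship ........
After op 4 (delete): buffer="vwtfghj" (len 7), cursors c1@0 c2@0 c3@0, authorship .......
After op 5 (add_cursor(1)): buffer="vwtfghj" (len 7), cursors c1@0 c2@0 c3@0 c4@1, authorship .......
After op 6 (insert('j')): buffer="jjjvjwtfghj" (len 11), cursors c1@3 c2@3 c3@3 c4@5, authorship 123.4......
After op 7 (move_left): buffer="jjjvjwtfghj" (len 11), cursors c1@2 c2@2 c3@2 c4@4, authorship 123.4......
After op 8 (insert('b')): buffer="jjbbbjvbjwtfghj" (len 15), cursors c1@5 c2@5 c3@5 c4@8, authorship 121233.44......

Answer: jjbbbjvbjwtfghj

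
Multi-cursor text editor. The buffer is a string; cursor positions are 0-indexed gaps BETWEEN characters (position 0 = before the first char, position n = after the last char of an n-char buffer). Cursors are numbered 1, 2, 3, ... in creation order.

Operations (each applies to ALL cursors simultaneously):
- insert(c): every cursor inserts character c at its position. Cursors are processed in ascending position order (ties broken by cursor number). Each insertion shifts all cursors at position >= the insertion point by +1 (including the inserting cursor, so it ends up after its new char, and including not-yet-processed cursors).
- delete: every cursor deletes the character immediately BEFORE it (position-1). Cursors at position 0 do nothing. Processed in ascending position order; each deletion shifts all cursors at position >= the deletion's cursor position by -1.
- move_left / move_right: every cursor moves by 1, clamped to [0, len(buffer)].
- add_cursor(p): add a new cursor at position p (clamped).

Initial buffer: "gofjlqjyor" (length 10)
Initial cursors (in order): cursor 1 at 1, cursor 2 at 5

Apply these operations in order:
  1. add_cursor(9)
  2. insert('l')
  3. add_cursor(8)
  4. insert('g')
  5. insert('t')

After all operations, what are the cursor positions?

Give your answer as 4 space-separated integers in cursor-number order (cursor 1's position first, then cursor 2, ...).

After op 1 (add_cursor(9)): buffer="gofjlqjyor" (len 10), cursors c1@1 c2@5 c3@9, authorship ..........
After op 2 (insert('l')): buffer="glofjllqjyolr" (len 13), cursors c1@2 c2@7 c3@12, authorship .1....2....3.
After op 3 (add_cursor(8)): buffer="glofjllqjyolr" (len 13), cursors c1@2 c2@7 c4@8 c3@12, authorship .1....2....3.
After op 4 (insert('g')): buffer="glgofjllgqgjyolgr" (len 17), cursors c1@3 c2@9 c4@11 c3@16, authorship .11....22.4...33.
After op 5 (insert('t')): buffer="glgtofjllgtqgtjyolgtr" (len 21), cursors c1@4 c2@11 c4@14 c3@20, authorship .111....222.44...333.

Answer: 4 11 20 14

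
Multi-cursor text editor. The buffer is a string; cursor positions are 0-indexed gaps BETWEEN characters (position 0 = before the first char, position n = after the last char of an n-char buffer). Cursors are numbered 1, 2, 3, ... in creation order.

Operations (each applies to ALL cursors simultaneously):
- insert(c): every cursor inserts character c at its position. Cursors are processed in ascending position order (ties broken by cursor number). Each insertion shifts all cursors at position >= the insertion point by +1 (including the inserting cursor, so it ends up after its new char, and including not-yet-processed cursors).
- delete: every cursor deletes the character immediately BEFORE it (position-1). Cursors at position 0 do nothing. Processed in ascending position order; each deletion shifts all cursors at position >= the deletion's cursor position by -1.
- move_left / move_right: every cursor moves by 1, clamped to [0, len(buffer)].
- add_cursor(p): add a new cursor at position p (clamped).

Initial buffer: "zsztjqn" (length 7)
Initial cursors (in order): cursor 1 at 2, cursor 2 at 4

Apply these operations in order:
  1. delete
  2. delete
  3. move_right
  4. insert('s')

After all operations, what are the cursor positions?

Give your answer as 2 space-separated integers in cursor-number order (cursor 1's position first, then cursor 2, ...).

After op 1 (delete): buffer="zzjqn" (len 5), cursors c1@1 c2@2, authorship .....
After op 2 (delete): buffer="jqn" (len 3), cursors c1@0 c2@0, authorship ...
After op 3 (move_right): buffer="jqn" (len 3), cursors c1@1 c2@1, authorship ...
After op 4 (insert('s')): buffer="jssqn" (len 5), cursors c1@3 c2@3, authorship .12..

Answer: 3 3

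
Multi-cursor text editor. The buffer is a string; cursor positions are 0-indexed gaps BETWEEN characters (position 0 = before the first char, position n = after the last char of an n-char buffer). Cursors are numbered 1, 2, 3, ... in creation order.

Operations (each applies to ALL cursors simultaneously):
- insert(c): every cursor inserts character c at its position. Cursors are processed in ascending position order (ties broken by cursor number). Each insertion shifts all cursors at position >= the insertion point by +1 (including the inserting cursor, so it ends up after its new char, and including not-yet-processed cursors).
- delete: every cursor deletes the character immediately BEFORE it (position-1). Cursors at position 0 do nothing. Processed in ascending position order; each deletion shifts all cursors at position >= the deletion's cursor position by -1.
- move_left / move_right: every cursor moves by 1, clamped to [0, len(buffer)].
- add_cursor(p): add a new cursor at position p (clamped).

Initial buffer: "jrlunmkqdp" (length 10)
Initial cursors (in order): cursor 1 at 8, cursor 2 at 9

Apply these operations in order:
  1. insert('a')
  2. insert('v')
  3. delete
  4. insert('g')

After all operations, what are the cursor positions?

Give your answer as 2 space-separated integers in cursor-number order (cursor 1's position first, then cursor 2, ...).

After op 1 (insert('a')): buffer="jrlunmkqadap" (len 12), cursors c1@9 c2@11, authorship ........1.2.
After op 2 (insert('v')): buffer="jrlunmkqavdavp" (len 14), cursors c1@10 c2@13, authorship ........11.22.
After op 3 (delete): buffer="jrlunmkqadap" (len 12), cursors c1@9 c2@11, authorship ........1.2.
After op 4 (insert('g')): buffer="jrlunmkqagdagp" (len 14), cursors c1@10 c2@13, authorship ........11.22.

Answer: 10 13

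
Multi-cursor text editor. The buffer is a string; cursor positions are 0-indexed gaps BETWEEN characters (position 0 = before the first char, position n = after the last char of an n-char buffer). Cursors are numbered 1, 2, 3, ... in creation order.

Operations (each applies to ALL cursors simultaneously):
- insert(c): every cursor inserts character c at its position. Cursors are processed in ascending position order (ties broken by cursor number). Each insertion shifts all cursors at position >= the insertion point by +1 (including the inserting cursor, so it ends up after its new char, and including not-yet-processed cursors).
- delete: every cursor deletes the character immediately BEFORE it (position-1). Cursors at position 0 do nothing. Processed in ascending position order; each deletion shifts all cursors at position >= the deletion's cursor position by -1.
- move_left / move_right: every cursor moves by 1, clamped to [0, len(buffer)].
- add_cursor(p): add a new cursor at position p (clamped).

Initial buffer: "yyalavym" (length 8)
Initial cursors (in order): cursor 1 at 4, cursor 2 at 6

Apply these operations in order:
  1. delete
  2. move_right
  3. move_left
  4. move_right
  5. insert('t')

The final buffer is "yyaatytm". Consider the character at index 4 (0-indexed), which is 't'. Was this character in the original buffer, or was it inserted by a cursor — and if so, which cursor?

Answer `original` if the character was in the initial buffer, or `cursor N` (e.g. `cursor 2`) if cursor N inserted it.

Answer: cursor 1

Derivation:
After op 1 (delete): buffer="yyaaym" (len 6), cursors c1@3 c2@4, authorship ......
After op 2 (move_right): buffer="yyaaym" (len 6), cursors c1@4 c2@5, authorship ......
After op 3 (move_left): buffer="yyaaym" (len 6), cursors c1@3 c2@4, authorship ......
After op 4 (move_right): buffer="yyaaym" (len 6), cursors c1@4 c2@5, authorship ......
After op 5 (insert('t')): buffer="yyaatytm" (len 8), cursors c1@5 c2@7, authorship ....1.2.
Authorship (.=original, N=cursor N): . . . . 1 . 2 .
Index 4: author = 1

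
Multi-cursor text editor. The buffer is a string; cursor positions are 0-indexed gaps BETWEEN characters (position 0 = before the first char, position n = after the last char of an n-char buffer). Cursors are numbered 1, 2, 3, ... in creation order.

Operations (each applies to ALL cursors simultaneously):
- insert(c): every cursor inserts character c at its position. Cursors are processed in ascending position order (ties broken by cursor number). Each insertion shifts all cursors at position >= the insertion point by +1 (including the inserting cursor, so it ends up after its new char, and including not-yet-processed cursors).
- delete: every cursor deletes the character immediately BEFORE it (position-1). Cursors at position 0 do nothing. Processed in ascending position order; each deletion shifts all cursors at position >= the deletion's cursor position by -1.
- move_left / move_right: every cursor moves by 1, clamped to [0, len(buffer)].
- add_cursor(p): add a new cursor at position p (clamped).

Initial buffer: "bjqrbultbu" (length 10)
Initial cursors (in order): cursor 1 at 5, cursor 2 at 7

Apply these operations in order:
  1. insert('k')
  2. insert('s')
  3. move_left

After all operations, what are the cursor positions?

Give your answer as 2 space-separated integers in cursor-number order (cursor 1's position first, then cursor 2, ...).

After op 1 (insert('k')): buffer="bjqrbkulktbu" (len 12), cursors c1@6 c2@9, authorship .....1..2...
After op 2 (insert('s')): buffer="bjqrbksulkstbu" (len 14), cursors c1@7 c2@11, authorship .....11..22...
After op 3 (move_left): buffer="bjqrbksulkstbu" (len 14), cursors c1@6 c2@10, authorship .....11..22...

Answer: 6 10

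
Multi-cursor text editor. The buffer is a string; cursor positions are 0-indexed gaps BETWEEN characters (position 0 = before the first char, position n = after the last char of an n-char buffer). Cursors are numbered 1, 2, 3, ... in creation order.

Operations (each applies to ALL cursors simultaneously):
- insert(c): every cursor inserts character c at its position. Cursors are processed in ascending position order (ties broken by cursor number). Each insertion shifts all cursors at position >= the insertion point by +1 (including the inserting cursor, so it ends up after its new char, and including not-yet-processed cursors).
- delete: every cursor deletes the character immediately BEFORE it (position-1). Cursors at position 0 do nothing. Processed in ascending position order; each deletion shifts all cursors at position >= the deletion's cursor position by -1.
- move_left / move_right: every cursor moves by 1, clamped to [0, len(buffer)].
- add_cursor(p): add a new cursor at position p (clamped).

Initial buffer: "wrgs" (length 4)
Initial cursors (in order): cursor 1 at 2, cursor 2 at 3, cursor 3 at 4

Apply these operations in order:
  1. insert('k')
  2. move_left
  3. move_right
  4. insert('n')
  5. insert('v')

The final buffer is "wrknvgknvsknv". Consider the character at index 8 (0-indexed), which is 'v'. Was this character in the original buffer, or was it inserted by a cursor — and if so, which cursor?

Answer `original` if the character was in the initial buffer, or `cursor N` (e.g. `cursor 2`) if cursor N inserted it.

After op 1 (insert('k')): buffer="wrkgksk" (len 7), cursors c1@3 c2@5 c3@7, authorship ..1.2.3
After op 2 (move_left): buffer="wrkgksk" (len 7), cursors c1@2 c2@4 c3@6, authorship ..1.2.3
After op 3 (move_right): buffer="wrkgksk" (len 7), cursors c1@3 c2@5 c3@7, authorship ..1.2.3
After op 4 (insert('n')): buffer="wrkngknskn" (len 10), cursors c1@4 c2@7 c3@10, authorship ..11.22.33
After op 5 (insert('v')): buffer="wrknvgknvsknv" (len 13), cursors c1@5 c2@9 c3@13, authorship ..111.222.333
Authorship (.=original, N=cursor N): . . 1 1 1 . 2 2 2 . 3 3 3
Index 8: author = 2

Answer: cursor 2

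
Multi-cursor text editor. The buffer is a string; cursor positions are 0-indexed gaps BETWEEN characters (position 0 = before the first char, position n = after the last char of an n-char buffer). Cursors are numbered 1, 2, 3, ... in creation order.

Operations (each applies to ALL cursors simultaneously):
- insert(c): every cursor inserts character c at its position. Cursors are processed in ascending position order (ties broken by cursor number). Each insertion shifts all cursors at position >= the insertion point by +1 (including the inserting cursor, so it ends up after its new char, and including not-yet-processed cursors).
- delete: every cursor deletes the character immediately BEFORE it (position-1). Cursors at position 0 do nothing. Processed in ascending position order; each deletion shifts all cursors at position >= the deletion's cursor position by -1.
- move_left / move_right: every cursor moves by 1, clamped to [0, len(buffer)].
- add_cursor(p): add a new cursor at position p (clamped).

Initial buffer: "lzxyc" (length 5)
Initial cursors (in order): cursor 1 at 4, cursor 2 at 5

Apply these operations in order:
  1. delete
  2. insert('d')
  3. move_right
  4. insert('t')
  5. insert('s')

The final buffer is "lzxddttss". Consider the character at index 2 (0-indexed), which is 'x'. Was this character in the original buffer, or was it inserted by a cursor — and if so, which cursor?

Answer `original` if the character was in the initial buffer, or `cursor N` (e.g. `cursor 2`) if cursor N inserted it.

After op 1 (delete): buffer="lzx" (len 3), cursors c1@3 c2@3, authorship ...
After op 2 (insert('d')): buffer="lzxdd" (len 5), cursors c1@5 c2@5, authorship ...12
After op 3 (move_right): buffer="lzxdd" (len 5), cursors c1@5 c2@5, authorship ...12
After op 4 (insert('t')): buffer="lzxddtt" (len 7), cursors c1@7 c2@7, authorship ...1212
After op 5 (insert('s')): buffer="lzxddttss" (len 9), cursors c1@9 c2@9, authorship ...121212
Authorship (.=original, N=cursor N): . . . 1 2 1 2 1 2
Index 2: author = original

Answer: original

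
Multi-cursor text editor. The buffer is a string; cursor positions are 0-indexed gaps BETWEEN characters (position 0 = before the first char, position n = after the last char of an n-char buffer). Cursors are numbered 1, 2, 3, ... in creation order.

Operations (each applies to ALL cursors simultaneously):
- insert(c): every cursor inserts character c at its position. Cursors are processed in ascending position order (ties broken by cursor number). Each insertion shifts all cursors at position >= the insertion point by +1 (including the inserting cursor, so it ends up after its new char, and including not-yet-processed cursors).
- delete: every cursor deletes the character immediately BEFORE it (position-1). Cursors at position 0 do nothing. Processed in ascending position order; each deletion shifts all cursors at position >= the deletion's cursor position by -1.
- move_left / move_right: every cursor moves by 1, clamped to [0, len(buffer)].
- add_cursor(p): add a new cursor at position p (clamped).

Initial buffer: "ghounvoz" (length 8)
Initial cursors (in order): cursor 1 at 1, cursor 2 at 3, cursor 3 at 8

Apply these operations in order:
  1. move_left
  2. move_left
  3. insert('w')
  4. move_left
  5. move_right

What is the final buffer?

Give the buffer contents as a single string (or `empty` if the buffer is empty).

Answer: wgwhounvwoz

Derivation:
After op 1 (move_left): buffer="ghounvoz" (len 8), cursors c1@0 c2@2 c3@7, authorship ........
After op 2 (move_left): buffer="ghounvoz" (len 8), cursors c1@0 c2@1 c3@6, authorship ........
After op 3 (insert('w')): buffer="wgwhounvwoz" (len 11), cursors c1@1 c2@3 c3@9, authorship 1.2.....3..
After op 4 (move_left): buffer="wgwhounvwoz" (len 11), cursors c1@0 c2@2 c3@8, authorship 1.2.....3..
After op 5 (move_right): buffer="wgwhounvwoz" (len 11), cursors c1@1 c2@3 c3@9, authorship 1.2.....3..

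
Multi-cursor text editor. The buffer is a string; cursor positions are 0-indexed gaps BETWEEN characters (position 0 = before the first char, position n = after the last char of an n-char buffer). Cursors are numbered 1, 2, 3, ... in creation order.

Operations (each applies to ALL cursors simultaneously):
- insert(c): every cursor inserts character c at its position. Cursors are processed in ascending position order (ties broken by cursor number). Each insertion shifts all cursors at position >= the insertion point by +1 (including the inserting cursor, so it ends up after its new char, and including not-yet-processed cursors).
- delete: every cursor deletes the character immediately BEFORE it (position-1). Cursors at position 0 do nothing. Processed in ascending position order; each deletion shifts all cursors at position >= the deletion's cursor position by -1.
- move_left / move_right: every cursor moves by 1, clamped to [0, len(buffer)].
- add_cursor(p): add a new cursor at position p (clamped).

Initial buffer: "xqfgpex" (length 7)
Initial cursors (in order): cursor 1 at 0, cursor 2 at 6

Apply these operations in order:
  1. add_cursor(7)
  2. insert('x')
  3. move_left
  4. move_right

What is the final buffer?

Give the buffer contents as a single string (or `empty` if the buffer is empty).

After op 1 (add_cursor(7)): buffer="xqfgpex" (len 7), cursors c1@0 c2@6 c3@7, authorship .......
After op 2 (insert('x')): buffer="xxqfgpexxx" (len 10), cursors c1@1 c2@8 c3@10, authorship 1......2.3
After op 3 (move_left): buffer="xxqfgpexxx" (len 10), cursors c1@0 c2@7 c3@9, authorship 1......2.3
After op 4 (move_right): buffer="xxqfgpexxx" (len 10), cursors c1@1 c2@8 c3@10, authorship 1......2.3

Answer: xxqfgpexxx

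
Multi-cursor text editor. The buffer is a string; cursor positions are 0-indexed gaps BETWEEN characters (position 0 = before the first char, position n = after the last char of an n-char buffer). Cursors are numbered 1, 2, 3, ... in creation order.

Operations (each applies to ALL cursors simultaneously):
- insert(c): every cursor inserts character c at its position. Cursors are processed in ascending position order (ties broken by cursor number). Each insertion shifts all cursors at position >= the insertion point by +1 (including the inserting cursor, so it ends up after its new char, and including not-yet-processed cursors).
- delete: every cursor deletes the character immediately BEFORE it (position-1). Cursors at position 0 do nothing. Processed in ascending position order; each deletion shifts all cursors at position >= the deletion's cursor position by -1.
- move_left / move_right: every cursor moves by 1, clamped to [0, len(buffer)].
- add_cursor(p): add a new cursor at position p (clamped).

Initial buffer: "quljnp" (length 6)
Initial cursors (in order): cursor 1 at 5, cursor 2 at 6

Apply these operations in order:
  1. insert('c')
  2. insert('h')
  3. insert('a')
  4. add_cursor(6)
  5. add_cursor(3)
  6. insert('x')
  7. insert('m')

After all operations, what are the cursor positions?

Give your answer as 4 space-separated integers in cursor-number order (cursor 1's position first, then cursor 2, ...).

Answer: 14 20 10 5

Derivation:
After op 1 (insert('c')): buffer="quljncpc" (len 8), cursors c1@6 c2@8, authorship .....1.2
After op 2 (insert('h')): buffer="quljnchpch" (len 10), cursors c1@7 c2@10, authorship .....11.22
After op 3 (insert('a')): buffer="quljnchapcha" (len 12), cursors c1@8 c2@12, authorship .....111.222
After op 4 (add_cursor(6)): buffer="quljnchapcha" (len 12), cursors c3@6 c1@8 c2@12, authorship .....111.222
After op 5 (add_cursor(3)): buffer="quljnchapcha" (len 12), cursors c4@3 c3@6 c1@8 c2@12, authorship .....111.222
After op 6 (insert('x')): buffer="qulxjncxhaxpchax" (len 16), cursors c4@4 c3@8 c1@11 c2@16, authorship ...4..13111.2222
After op 7 (insert('m')): buffer="qulxmjncxmhaxmpchaxm" (len 20), cursors c4@5 c3@10 c1@14 c2@20, authorship ...44..1331111.22222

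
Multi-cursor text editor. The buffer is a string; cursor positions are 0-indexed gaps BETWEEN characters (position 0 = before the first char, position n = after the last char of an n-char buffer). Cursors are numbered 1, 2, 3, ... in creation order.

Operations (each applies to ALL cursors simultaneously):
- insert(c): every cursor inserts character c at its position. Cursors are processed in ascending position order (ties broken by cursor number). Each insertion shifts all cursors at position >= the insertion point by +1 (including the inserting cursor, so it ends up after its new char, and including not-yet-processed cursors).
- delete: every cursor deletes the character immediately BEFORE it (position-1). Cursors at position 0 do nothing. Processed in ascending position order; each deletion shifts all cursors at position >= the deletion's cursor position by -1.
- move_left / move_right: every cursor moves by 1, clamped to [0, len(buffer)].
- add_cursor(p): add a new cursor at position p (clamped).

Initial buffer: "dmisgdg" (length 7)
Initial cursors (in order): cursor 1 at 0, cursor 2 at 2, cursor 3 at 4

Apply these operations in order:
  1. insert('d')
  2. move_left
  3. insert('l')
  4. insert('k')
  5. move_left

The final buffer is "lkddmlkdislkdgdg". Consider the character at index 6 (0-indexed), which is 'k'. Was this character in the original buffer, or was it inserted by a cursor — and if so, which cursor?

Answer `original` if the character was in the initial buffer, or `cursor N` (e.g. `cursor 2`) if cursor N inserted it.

After op 1 (insert('d')): buffer="ddmdisdgdg" (len 10), cursors c1@1 c2@4 c3@7, authorship 1..2..3...
After op 2 (move_left): buffer="ddmdisdgdg" (len 10), cursors c1@0 c2@3 c3@6, authorship 1..2..3...
After op 3 (insert('l')): buffer="lddmldisldgdg" (len 13), cursors c1@1 c2@5 c3@9, authorship 11..22..33...
After op 4 (insert('k')): buffer="lkddmlkdislkdgdg" (len 16), cursors c1@2 c2@7 c3@12, authorship 111..222..333...
After op 5 (move_left): buffer="lkddmlkdislkdgdg" (len 16), cursors c1@1 c2@6 c3@11, authorship 111..222..333...
Authorship (.=original, N=cursor N): 1 1 1 . . 2 2 2 . . 3 3 3 . . .
Index 6: author = 2

Answer: cursor 2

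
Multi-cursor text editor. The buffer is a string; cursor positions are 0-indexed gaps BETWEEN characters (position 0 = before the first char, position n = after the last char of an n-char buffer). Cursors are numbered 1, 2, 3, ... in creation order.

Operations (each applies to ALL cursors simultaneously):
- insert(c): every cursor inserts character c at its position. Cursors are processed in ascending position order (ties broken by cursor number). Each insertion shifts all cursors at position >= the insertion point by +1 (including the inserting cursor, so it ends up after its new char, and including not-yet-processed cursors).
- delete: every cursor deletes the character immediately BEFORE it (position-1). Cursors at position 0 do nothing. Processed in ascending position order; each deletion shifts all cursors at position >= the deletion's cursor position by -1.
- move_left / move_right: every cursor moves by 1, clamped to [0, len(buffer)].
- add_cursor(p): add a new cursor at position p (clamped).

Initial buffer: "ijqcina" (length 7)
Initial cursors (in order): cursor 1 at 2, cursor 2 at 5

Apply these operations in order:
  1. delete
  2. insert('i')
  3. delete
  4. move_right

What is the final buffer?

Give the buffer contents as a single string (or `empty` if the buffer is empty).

After op 1 (delete): buffer="iqcna" (len 5), cursors c1@1 c2@3, authorship .....
After op 2 (insert('i')): buffer="iiqcina" (len 7), cursors c1@2 c2@5, authorship .1..2..
After op 3 (delete): buffer="iqcna" (len 5), cursors c1@1 c2@3, authorship .....
After op 4 (move_right): buffer="iqcna" (len 5), cursors c1@2 c2@4, authorship .....

Answer: iqcna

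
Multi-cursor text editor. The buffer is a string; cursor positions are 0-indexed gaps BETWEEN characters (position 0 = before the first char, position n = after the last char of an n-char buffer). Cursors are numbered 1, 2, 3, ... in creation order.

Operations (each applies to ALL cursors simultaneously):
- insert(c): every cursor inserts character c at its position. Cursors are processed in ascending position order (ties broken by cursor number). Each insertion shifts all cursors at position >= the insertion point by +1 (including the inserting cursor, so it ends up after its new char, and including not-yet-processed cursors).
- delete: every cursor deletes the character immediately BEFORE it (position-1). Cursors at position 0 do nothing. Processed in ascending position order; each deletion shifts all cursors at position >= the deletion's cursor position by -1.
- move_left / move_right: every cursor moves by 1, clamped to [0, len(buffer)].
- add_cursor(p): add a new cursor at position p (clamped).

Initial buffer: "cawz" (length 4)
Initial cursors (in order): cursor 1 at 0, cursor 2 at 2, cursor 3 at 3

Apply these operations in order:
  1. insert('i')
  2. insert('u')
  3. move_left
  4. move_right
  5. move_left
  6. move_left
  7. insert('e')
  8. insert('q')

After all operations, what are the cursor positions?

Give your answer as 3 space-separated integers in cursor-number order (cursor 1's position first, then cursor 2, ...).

Answer: 2 8 13

Derivation:
After op 1 (insert('i')): buffer="icaiwiz" (len 7), cursors c1@1 c2@4 c3@6, authorship 1..2.3.
After op 2 (insert('u')): buffer="iucaiuwiuz" (len 10), cursors c1@2 c2@6 c3@9, authorship 11..22.33.
After op 3 (move_left): buffer="iucaiuwiuz" (len 10), cursors c1@1 c2@5 c3@8, authorship 11..22.33.
After op 4 (move_right): buffer="iucaiuwiuz" (len 10), cursors c1@2 c2@6 c3@9, authorship 11..22.33.
After op 5 (move_left): buffer="iucaiuwiuz" (len 10), cursors c1@1 c2@5 c3@8, authorship 11..22.33.
After op 6 (move_left): buffer="iucaiuwiuz" (len 10), cursors c1@0 c2@4 c3@7, authorship 11..22.33.
After op 7 (insert('e')): buffer="eiucaeiuweiuz" (len 13), cursors c1@1 c2@6 c3@10, authorship 111..222.333.
After op 8 (insert('q')): buffer="eqiucaeqiuweqiuz" (len 16), cursors c1@2 c2@8 c3@13, authorship 1111..2222.3333.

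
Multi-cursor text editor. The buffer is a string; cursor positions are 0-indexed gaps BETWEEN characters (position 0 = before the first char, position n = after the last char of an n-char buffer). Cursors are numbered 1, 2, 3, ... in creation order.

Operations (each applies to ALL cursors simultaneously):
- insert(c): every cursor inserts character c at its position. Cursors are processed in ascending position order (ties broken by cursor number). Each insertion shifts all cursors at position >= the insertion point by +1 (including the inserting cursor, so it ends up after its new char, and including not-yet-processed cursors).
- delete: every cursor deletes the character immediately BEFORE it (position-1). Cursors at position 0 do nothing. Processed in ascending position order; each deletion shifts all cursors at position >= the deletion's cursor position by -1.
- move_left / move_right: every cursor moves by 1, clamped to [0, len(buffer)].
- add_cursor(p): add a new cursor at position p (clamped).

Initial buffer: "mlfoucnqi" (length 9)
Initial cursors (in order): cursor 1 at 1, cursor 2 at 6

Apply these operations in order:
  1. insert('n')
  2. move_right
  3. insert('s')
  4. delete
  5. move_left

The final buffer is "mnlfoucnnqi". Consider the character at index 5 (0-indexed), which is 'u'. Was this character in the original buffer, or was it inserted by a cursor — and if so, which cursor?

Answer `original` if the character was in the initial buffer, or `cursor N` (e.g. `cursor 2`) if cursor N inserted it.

After op 1 (insert('n')): buffer="mnlfoucnnqi" (len 11), cursors c1@2 c2@8, authorship .1.....2...
After op 2 (move_right): buffer="mnlfoucnnqi" (len 11), cursors c1@3 c2@9, authorship .1.....2...
After op 3 (insert('s')): buffer="mnlsfoucnnsqi" (len 13), cursors c1@4 c2@11, authorship .1.1....2.2..
After op 4 (delete): buffer="mnlfoucnnqi" (len 11), cursors c1@3 c2@9, authorship .1.....2...
After op 5 (move_left): buffer="mnlfoucnnqi" (len 11), cursors c1@2 c2@8, authorship .1.....2...
Authorship (.=original, N=cursor N): . 1 . . . . . 2 . . .
Index 5: author = original

Answer: original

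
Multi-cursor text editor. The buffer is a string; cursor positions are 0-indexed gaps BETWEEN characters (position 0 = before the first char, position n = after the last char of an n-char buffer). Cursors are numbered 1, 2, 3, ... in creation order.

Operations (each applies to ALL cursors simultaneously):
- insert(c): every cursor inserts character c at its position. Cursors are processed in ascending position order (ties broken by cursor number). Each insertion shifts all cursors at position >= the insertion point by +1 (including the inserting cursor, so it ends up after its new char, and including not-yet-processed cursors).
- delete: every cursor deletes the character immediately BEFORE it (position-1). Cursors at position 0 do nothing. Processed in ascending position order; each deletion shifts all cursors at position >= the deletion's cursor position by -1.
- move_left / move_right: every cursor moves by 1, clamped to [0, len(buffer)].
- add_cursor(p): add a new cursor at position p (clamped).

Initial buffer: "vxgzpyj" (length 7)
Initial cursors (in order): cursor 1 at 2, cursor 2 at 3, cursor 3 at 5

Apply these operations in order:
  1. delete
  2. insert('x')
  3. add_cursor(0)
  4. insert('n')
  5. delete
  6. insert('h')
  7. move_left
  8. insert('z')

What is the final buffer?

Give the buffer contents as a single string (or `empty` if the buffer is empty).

After op 1 (delete): buffer="vzyj" (len 4), cursors c1@1 c2@1 c3@2, authorship ....
After op 2 (insert('x')): buffer="vxxzxyj" (len 7), cursors c1@3 c2@3 c3@5, authorship .12.3..
After op 3 (add_cursor(0)): buffer="vxxzxyj" (len 7), cursors c4@0 c1@3 c2@3 c3@5, authorship .12.3..
After op 4 (insert('n')): buffer="nvxxnnzxnyj" (len 11), cursors c4@1 c1@6 c2@6 c3@9, authorship 4.1212.33..
After op 5 (delete): buffer="vxxzxyj" (len 7), cursors c4@0 c1@3 c2@3 c3@5, authorship .12.3..
After op 6 (insert('h')): buffer="hvxxhhzxhyj" (len 11), cursors c4@1 c1@6 c2@6 c3@9, authorship 4.1212.33..
After op 7 (move_left): buffer="hvxxhhzxhyj" (len 11), cursors c4@0 c1@5 c2@5 c3@8, authorship 4.1212.33..
After op 8 (insert('z')): buffer="zhvxxhzzhzxzhyj" (len 15), cursors c4@1 c1@8 c2@8 c3@12, authorship 44.121122.333..

Answer: zhvxxhzzhzxzhyj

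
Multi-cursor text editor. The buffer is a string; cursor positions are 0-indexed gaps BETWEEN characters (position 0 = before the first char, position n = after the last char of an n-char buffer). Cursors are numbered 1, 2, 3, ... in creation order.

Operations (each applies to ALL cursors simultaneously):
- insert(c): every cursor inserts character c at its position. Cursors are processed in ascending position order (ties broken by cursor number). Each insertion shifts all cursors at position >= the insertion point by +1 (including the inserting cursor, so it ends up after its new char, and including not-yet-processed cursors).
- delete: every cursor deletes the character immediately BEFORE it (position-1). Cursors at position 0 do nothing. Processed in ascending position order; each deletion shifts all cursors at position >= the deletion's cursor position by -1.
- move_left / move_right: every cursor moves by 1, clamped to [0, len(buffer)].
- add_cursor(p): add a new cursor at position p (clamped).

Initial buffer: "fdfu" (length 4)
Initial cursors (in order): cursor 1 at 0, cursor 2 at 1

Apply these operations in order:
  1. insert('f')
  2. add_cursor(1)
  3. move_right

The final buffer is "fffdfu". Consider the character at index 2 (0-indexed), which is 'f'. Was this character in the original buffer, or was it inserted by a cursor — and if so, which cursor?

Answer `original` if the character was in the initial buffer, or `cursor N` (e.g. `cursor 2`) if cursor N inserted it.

Answer: cursor 2

Derivation:
After op 1 (insert('f')): buffer="fffdfu" (len 6), cursors c1@1 c2@3, authorship 1.2...
After op 2 (add_cursor(1)): buffer="fffdfu" (len 6), cursors c1@1 c3@1 c2@3, authorship 1.2...
After op 3 (move_right): buffer="fffdfu" (len 6), cursors c1@2 c3@2 c2@4, authorship 1.2...
Authorship (.=original, N=cursor N): 1 . 2 . . .
Index 2: author = 2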